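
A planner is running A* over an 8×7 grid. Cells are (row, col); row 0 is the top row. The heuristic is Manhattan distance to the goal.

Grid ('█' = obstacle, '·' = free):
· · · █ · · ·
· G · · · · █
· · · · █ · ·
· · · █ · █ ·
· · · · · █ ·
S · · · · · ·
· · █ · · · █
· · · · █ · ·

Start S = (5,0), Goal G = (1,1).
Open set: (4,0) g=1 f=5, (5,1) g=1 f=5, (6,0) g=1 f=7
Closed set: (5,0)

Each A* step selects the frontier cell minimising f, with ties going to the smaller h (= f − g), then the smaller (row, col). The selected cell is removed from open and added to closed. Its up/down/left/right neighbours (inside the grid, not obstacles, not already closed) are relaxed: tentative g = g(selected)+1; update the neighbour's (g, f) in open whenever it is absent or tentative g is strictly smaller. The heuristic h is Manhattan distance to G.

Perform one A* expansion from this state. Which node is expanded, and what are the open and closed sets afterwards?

expanded=(4,0); open=[(3,0) g=2 f=5, (4,1) g=2 f=5, (5,1) g=1 f=5, (6,0) g=1 f=7]; closed=[(4,0), (5,0)]

step 1: expand (4,0) (f=5, h=4) → closed; open now [(3,0) g=2 f=5, (4,1) g=2 f=5, (5,1) g=1 f=5, (6,0) g=1 f=7]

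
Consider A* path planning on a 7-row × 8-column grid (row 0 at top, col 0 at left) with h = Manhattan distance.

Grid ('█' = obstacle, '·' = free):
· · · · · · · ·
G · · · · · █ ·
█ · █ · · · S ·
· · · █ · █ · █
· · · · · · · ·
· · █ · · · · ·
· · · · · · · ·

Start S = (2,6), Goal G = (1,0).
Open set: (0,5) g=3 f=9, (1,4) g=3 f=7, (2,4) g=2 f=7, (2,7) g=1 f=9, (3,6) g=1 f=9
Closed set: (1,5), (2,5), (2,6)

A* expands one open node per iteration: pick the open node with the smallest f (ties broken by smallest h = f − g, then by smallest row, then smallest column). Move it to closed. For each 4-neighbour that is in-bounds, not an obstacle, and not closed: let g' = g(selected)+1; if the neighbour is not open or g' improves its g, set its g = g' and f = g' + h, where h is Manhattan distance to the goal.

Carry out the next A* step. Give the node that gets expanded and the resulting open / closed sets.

expanded=(1,4); open=[(0,4) g=4 f=9, (0,5) g=3 f=9, (1,3) g=4 f=7, (2,4) g=2 f=7, (2,7) g=1 f=9, (3,6) g=1 f=9]; closed=[(1,4), (1,5), (2,5), (2,6)]

step 1: expand (1,4) (f=7, h=4) → closed; open now [(0,4) g=4 f=9, (0,5) g=3 f=9, (1,3) g=4 f=7, (2,4) g=2 f=7, (2,7) g=1 f=9, (3,6) g=1 f=9]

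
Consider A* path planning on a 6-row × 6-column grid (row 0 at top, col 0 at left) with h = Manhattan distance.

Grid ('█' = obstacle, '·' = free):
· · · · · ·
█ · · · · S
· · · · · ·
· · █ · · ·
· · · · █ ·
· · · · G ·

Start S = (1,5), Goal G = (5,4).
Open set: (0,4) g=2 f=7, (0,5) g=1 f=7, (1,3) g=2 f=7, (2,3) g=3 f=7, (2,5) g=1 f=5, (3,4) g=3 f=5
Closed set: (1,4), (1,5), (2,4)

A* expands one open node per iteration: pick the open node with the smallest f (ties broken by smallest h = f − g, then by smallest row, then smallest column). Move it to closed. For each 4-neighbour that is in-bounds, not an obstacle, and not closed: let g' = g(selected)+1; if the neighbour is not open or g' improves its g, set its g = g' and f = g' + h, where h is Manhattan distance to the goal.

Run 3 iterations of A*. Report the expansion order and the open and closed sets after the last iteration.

step 1: expand (3,4) (f=5, h=2) → closed; open now [(0,4) g=2 f=7, (0,5) g=1 f=7, (1,3) g=2 f=7, (2,3) g=3 f=7, (2,5) g=1 f=5, (3,3) g=4 f=7, (3,5) g=4 f=7]
step 2: expand (2,5) (f=5, h=4) → closed; open now [(0,4) g=2 f=7, (0,5) g=1 f=7, (1,3) g=2 f=7, (2,3) g=3 f=7, (3,3) g=4 f=7, (3,5) g=2 f=5]
step 3: expand (3,5) (f=5, h=3) → closed; open now [(0,4) g=2 f=7, (0,5) g=1 f=7, (1,3) g=2 f=7, (2,3) g=3 f=7, (3,3) g=4 f=7, (4,5) g=3 f=5]

order=[(3,4) → (2,5) → (3,5)]; open=[(0,4) g=2 f=7, (0,5) g=1 f=7, (1,3) g=2 f=7, (2,3) g=3 f=7, (3,3) g=4 f=7, (4,5) g=3 f=5]; closed=[(1,4), (1,5), (2,4), (2,5), (3,4), (3,5)]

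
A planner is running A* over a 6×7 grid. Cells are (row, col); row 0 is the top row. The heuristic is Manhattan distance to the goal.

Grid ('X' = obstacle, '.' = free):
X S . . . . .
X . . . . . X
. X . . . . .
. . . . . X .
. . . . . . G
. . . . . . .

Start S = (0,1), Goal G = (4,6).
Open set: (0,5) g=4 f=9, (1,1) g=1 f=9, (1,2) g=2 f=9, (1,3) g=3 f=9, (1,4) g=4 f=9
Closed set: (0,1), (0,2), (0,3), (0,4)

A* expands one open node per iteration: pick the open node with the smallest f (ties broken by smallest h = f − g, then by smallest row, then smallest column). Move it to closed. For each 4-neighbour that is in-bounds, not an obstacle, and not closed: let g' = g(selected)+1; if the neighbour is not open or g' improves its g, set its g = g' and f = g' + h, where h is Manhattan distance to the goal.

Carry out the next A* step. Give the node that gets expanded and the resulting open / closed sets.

expanded=(0,5); open=[(0,6) g=5 f=9, (1,1) g=1 f=9, (1,2) g=2 f=9, (1,3) g=3 f=9, (1,4) g=4 f=9, (1,5) g=5 f=9]; closed=[(0,1), (0,2), (0,3), (0,4), (0,5)]

step 1: expand (0,5) (f=9, h=5) → closed; open now [(0,6) g=5 f=9, (1,1) g=1 f=9, (1,2) g=2 f=9, (1,3) g=3 f=9, (1,4) g=4 f=9, (1,5) g=5 f=9]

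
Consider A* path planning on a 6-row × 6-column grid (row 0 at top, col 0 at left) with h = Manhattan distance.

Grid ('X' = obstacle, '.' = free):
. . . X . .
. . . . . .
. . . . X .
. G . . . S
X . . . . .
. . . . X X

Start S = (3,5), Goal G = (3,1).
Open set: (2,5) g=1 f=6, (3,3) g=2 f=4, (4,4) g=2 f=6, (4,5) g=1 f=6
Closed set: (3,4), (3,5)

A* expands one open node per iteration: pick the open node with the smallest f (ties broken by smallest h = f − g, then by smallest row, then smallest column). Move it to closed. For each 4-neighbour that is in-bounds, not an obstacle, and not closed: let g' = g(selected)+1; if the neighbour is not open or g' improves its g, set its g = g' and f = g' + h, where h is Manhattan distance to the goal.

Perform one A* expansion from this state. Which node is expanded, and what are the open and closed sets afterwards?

expanded=(3,3); open=[(2,3) g=3 f=6, (2,5) g=1 f=6, (3,2) g=3 f=4, (4,3) g=3 f=6, (4,4) g=2 f=6, (4,5) g=1 f=6]; closed=[(3,3), (3,4), (3,5)]

step 1: expand (3,3) (f=4, h=2) → closed; open now [(2,3) g=3 f=6, (2,5) g=1 f=6, (3,2) g=3 f=4, (4,3) g=3 f=6, (4,4) g=2 f=6, (4,5) g=1 f=6]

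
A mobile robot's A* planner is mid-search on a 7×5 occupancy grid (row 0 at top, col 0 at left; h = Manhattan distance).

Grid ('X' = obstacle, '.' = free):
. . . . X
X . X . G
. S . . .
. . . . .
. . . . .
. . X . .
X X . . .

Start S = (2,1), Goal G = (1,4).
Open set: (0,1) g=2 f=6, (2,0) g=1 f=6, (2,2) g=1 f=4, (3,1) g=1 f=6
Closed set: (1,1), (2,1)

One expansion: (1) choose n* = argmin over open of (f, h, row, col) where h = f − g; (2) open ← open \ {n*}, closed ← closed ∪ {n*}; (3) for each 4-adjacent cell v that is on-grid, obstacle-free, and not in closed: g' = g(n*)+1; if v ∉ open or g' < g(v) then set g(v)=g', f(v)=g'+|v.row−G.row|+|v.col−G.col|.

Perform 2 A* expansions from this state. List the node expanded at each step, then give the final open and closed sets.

step 1: expand (2,2) (f=4, h=3) → closed; open now [(0,1) g=2 f=6, (2,0) g=1 f=6, (2,3) g=2 f=4, (3,1) g=1 f=6, (3,2) g=2 f=6]
step 2: expand (2,3) (f=4, h=2) → closed; open now [(0,1) g=2 f=6, (1,3) g=3 f=4, (2,0) g=1 f=6, (2,4) g=3 f=4, (3,1) g=1 f=6, (3,2) g=2 f=6, (3,3) g=3 f=6]

order=[(2,2) → (2,3)]; open=[(0,1) g=2 f=6, (1,3) g=3 f=4, (2,0) g=1 f=6, (2,4) g=3 f=4, (3,1) g=1 f=6, (3,2) g=2 f=6, (3,3) g=3 f=6]; closed=[(1,1), (2,1), (2,2), (2,3)]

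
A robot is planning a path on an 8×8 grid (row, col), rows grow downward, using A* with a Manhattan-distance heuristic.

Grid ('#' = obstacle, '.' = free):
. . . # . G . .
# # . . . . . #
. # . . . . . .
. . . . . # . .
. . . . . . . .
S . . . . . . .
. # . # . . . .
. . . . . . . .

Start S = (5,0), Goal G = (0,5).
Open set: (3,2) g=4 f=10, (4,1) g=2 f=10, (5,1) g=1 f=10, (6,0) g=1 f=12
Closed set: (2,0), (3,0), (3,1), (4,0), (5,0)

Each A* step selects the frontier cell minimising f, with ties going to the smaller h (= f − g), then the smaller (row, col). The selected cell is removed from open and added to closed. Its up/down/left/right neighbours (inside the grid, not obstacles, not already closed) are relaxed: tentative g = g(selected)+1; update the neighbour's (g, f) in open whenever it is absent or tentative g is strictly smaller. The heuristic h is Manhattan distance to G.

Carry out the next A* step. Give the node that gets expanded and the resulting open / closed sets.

step 1: expand (3,2) (f=10, h=6) → closed; open now [(2,2) g=5 f=10, (3,3) g=5 f=10, (4,1) g=2 f=10, (4,2) g=5 f=12, (5,1) g=1 f=10, (6,0) g=1 f=12]

expanded=(3,2); open=[(2,2) g=5 f=10, (3,3) g=5 f=10, (4,1) g=2 f=10, (4,2) g=5 f=12, (5,1) g=1 f=10, (6,0) g=1 f=12]; closed=[(2,0), (3,0), (3,1), (3,2), (4,0), (5,0)]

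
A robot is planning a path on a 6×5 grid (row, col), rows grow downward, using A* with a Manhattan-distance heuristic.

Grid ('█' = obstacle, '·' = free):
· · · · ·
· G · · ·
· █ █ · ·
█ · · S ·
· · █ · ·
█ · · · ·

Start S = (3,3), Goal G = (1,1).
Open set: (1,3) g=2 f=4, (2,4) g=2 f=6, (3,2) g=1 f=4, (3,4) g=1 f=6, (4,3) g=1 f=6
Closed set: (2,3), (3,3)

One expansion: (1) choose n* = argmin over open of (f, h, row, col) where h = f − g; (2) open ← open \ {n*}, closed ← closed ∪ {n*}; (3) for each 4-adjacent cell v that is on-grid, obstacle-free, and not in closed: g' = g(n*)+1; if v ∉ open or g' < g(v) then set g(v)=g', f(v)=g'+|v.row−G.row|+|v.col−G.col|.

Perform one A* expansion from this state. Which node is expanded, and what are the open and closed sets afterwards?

expanded=(1,3); open=[(0,3) g=3 f=6, (1,2) g=3 f=4, (1,4) g=3 f=6, (2,4) g=2 f=6, (3,2) g=1 f=4, (3,4) g=1 f=6, (4,3) g=1 f=6]; closed=[(1,3), (2,3), (3,3)]

step 1: expand (1,3) (f=4, h=2) → closed; open now [(0,3) g=3 f=6, (1,2) g=3 f=4, (1,4) g=3 f=6, (2,4) g=2 f=6, (3,2) g=1 f=4, (3,4) g=1 f=6, (4,3) g=1 f=6]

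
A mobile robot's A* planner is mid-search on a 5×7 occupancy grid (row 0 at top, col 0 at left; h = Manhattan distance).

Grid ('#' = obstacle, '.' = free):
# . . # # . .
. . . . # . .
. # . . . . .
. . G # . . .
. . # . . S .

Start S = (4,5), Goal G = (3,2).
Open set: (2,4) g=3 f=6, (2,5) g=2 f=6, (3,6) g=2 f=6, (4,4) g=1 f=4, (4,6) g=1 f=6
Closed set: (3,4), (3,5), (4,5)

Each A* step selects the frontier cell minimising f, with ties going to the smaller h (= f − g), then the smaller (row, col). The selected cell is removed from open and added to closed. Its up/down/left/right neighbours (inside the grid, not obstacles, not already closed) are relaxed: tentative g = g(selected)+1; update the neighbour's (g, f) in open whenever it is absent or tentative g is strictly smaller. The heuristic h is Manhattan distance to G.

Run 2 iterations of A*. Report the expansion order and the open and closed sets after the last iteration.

order=[(4,4) → (4,3)]; open=[(2,4) g=3 f=6, (2,5) g=2 f=6, (3,6) g=2 f=6, (4,6) g=1 f=6]; closed=[(3,4), (3,5), (4,3), (4,4), (4,5)]

step 1: expand (4,4) (f=4, h=3) → closed; open now [(2,4) g=3 f=6, (2,5) g=2 f=6, (3,6) g=2 f=6, (4,3) g=2 f=4, (4,6) g=1 f=6]
step 2: expand (4,3) (f=4, h=2) → closed; open now [(2,4) g=3 f=6, (2,5) g=2 f=6, (3,6) g=2 f=6, (4,6) g=1 f=6]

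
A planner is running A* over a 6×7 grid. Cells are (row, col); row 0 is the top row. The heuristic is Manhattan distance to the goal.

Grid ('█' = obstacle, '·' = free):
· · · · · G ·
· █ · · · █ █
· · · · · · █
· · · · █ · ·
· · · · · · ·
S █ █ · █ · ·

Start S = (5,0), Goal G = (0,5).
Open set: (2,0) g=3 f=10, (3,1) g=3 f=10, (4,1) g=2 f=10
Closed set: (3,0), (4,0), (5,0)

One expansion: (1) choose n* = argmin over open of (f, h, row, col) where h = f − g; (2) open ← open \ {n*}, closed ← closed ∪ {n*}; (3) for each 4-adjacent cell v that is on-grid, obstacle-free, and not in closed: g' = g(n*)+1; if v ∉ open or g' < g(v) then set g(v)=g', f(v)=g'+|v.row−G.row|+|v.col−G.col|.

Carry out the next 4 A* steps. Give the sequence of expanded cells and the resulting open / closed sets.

step 1: expand (2,0) (f=10, h=7) → closed; open now [(1,0) g=4 f=10, (2,1) g=4 f=10, (3,1) g=3 f=10, (4,1) g=2 f=10]
step 2: expand (1,0) (f=10, h=6) → closed; open now [(0,0) g=5 f=10, (2,1) g=4 f=10, (3,1) g=3 f=10, (4,1) g=2 f=10]
step 3: expand (0,0) (f=10, h=5) → closed; open now [(0,1) g=6 f=10, (2,1) g=4 f=10, (3,1) g=3 f=10, (4,1) g=2 f=10]
step 4: expand (0,1) (f=10, h=4) → closed; open now [(0,2) g=7 f=10, (2,1) g=4 f=10, (3,1) g=3 f=10, (4,1) g=2 f=10]

order=[(2,0) → (1,0) → (0,0) → (0,1)]; open=[(0,2) g=7 f=10, (2,1) g=4 f=10, (3,1) g=3 f=10, (4,1) g=2 f=10]; closed=[(0,0), (0,1), (1,0), (2,0), (3,0), (4,0), (5,0)]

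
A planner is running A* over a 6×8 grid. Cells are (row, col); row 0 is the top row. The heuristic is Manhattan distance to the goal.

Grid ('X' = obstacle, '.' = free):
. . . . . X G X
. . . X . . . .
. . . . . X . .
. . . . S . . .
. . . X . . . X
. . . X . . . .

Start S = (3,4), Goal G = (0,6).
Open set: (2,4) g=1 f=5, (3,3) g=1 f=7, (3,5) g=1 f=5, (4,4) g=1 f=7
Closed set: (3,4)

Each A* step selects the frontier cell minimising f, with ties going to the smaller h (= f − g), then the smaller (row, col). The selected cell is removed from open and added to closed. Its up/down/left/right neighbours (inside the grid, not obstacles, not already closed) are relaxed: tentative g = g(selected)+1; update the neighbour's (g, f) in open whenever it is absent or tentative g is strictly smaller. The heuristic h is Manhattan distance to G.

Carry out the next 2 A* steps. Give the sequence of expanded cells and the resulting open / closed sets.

step 1: expand (2,4) (f=5, h=4) → closed; open now [(1,4) g=2 f=5, (2,3) g=2 f=7, (3,3) g=1 f=7, (3,5) g=1 f=5, (4,4) g=1 f=7]
step 2: expand (1,4) (f=5, h=3) → closed; open now [(0,4) g=3 f=5, (1,5) g=3 f=5, (2,3) g=2 f=7, (3,3) g=1 f=7, (3,5) g=1 f=5, (4,4) g=1 f=7]

order=[(2,4) → (1,4)]; open=[(0,4) g=3 f=5, (1,5) g=3 f=5, (2,3) g=2 f=7, (3,3) g=1 f=7, (3,5) g=1 f=5, (4,4) g=1 f=7]; closed=[(1,4), (2,4), (3,4)]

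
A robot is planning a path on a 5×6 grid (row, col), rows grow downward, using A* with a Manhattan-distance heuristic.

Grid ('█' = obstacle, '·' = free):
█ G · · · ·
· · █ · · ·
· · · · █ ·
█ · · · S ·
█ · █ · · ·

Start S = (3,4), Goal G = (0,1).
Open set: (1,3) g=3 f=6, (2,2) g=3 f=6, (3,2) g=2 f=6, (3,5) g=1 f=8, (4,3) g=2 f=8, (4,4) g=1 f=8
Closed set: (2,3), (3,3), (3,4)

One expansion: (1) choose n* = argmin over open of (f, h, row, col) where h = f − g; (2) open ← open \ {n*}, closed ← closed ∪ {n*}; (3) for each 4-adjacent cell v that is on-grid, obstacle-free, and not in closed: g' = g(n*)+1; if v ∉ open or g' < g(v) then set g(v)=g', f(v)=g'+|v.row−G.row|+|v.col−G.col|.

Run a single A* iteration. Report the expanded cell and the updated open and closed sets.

step 1: expand (1,3) (f=6, h=3) → closed; open now [(0,3) g=4 f=6, (1,4) g=4 f=8, (2,2) g=3 f=6, (3,2) g=2 f=6, (3,5) g=1 f=8, (4,3) g=2 f=8, (4,4) g=1 f=8]

expanded=(1,3); open=[(0,3) g=4 f=6, (1,4) g=4 f=8, (2,2) g=3 f=6, (3,2) g=2 f=6, (3,5) g=1 f=8, (4,3) g=2 f=8, (4,4) g=1 f=8]; closed=[(1,3), (2,3), (3,3), (3,4)]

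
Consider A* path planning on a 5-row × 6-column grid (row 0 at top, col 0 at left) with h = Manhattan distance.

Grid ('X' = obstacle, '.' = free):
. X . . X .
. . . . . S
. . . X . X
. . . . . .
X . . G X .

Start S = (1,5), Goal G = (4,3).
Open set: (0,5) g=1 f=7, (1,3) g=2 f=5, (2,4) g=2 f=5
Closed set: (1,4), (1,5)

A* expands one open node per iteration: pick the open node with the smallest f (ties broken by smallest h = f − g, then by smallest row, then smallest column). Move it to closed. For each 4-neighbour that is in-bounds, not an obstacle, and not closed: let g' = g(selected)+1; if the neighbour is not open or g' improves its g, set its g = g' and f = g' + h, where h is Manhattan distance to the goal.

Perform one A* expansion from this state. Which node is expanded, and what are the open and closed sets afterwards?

step 1: expand (1,3) (f=5, h=3) → closed; open now [(0,3) g=3 f=7, (0,5) g=1 f=7, (1,2) g=3 f=7, (2,4) g=2 f=5]

expanded=(1,3); open=[(0,3) g=3 f=7, (0,5) g=1 f=7, (1,2) g=3 f=7, (2,4) g=2 f=5]; closed=[(1,3), (1,4), (1,5)]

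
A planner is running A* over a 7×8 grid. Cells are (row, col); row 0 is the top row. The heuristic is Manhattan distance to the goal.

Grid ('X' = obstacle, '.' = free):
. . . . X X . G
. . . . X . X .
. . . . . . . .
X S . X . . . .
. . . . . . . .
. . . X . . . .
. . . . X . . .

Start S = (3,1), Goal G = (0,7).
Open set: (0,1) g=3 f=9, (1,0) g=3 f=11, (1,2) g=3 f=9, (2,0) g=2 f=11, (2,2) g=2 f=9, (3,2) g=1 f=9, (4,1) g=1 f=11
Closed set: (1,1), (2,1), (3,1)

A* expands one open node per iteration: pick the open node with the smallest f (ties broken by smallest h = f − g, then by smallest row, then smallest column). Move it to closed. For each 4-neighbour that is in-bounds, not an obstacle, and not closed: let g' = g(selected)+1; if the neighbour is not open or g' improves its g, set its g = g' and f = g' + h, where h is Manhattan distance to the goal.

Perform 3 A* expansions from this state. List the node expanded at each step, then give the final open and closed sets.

step 1: expand (0,1) (f=9, h=6) → closed; open now [(0,0) g=4 f=11, (0,2) g=4 f=9, (1,0) g=3 f=11, (1,2) g=3 f=9, (2,0) g=2 f=11, (2,2) g=2 f=9, (3,2) g=1 f=9, (4,1) g=1 f=11]
step 2: expand (0,2) (f=9, h=5) → closed; open now [(0,0) g=4 f=11, (0,3) g=5 f=9, (1,0) g=3 f=11, (1,2) g=3 f=9, (2,0) g=2 f=11, (2,2) g=2 f=9, (3,2) g=1 f=9, (4,1) g=1 f=11]
step 3: expand (0,3) (f=9, h=4) → closed; open now [(0,0) g=4 f=11, (1,0) g=3 f=11, (1,2) g=3 f=9, (1,3) g=6 f=11, (2,0) g=2 f=11, (2,2) g=2 f=9, (3,2) g=1 f=9, (4,1) g=1 f=11]

order=[(0,1) → (0,2) → (0,3)]; open=[(0,0) g=4 f=11, (1,0) g=3 f=11, (1,2) g=3 f=9, (1,3) g=6 f=11, (2,0) g=2 f=11, (2,2) g=2 f=9, (3,2) g=1 f=9, (4,1) g=1 f=11]; closed=[(0,1), (0,2), (0,3), (1,1), (2,1), (3,1)]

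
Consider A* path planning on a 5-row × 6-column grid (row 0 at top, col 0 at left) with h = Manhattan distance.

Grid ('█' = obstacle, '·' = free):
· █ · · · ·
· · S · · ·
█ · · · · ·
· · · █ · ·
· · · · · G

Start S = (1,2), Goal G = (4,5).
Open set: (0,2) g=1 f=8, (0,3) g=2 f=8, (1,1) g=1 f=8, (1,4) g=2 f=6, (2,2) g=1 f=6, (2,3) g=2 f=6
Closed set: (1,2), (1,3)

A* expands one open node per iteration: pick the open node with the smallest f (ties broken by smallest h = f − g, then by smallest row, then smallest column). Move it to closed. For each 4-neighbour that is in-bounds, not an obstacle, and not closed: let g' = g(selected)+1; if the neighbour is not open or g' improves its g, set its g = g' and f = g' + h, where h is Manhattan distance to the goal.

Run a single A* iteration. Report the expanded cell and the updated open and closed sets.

expanded=(1,4); open=[(0,2) g=1 f=8, (0,3) g=2 f=8, (0,4) g=3 f=8, (1,1) g=1 f=8, (1,5) g=3 f=6, (2,2) g=1 f=6, (2,3) g=2 f=6, (2,4) g=3 f=6]; closed=[(1,2), (1,3), (1,4)]

step 1: expand (1,4) (f=6, h=4) → closed; open now [(0,2) g=1 f=8, (0,3) g=2 f=8, (0,4) g=3 f=8, (1,1) g=1 f=8, (1,5) g=3 f=6, (2,2) g=1 f=6, (2,3) g=2 f=6, (2,4) g=3 f=6]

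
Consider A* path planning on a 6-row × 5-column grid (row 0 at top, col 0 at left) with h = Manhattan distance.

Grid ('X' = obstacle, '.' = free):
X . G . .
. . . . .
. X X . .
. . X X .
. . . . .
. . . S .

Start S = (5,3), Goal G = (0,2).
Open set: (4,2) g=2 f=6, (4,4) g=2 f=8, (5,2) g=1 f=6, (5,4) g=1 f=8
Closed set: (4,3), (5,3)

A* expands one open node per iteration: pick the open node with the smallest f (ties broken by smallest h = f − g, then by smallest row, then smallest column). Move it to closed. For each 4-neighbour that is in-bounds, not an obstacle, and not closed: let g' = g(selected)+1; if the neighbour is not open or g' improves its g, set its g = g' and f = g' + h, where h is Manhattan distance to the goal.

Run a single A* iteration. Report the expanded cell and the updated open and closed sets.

step 1: expand (4,2) (f=6, h=4) → closed; open now [(4,1) g=3 f=8, (4,4) g=2 f=8, (5,2) g=1 f=6, (5,4) g=1 f=8]

expanded=(4,2); open=[(4,1) g=3 f=8, (4,4) g=2 f=8, (5,2) g=1 f=6, (5,4) g=1 f=8]; closed=[(4,2), (4,3), (5,3)]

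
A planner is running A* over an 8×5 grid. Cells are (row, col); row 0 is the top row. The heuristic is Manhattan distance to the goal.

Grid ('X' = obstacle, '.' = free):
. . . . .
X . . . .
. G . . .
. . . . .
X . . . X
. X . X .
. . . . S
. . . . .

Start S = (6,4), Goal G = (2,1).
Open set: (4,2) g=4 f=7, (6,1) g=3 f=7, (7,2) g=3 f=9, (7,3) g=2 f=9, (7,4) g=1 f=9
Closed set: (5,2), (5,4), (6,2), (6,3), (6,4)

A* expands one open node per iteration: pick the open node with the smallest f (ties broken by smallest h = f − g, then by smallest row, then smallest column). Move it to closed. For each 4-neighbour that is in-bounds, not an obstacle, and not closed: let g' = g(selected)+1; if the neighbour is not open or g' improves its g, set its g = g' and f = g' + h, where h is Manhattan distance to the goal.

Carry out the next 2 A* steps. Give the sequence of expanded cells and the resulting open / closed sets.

order=[(4,2) → (3,2)]; open=[(2,2) g=6 f=7, (3,1) g=6 f=7, (3,3) g=6 f=9, (4,1) g=5 f=7, (4,3) g=5 f=9, (6,1) g=3 f=7, (7,2) g=3 f=9, (7,3) g=2 f=9, (7,4) g=1 f=9]; closed=[(3,2), (4,2), (5,2), (5,4), (6,2), (6,3), (6,4)]

step 1: expand (4,2) (f=7, h=3) → closed; open now [(3,2) g=5 f=7, (4,1) g=5 f=7, (4,3) g=5 f=9, (6,1) g=3 f=7, (7,2) g=3 f=9, (7,3) g=2 f=9, (7,4) g=1 f=9]
step 2: expand (3,2) (f=7, h=2) → closed; open now [(2,2) g=6 f=7, (3,1) g=6 f=7, (3,3) g=6 f=9, (4,1) g=5 f=7, (4,3) g=5 f=9, (6,1) g=3 f=7, (7,2) g=3 f=9, (7,3) g=2 f=9, (7,4) g=1 f=9]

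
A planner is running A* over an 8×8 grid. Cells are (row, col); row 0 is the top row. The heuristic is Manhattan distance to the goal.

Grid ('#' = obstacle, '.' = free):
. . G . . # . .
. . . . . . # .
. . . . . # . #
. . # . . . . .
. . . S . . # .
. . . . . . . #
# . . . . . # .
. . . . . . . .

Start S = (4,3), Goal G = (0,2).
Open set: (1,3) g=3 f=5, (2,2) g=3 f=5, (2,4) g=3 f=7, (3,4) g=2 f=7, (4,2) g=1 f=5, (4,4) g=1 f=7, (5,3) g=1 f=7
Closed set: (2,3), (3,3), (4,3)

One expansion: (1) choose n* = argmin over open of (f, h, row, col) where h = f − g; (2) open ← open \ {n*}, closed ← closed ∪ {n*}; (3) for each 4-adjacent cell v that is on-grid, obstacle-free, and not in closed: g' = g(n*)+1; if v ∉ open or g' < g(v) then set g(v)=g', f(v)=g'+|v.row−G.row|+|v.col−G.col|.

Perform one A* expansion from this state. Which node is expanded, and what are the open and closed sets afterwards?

expanded=(1,3); open=[(0,3) g=4 f=5, (1,2) g=4 f=5, (1,4) g=4 f=7, (2,2) g=3 f=5, (2,4) g=3 f=7, (3,4) g=2 f=7, (4,2) g=1 f=5, (4,4) g=1 f=7, (5,3) g=1 f=7]; closed=[(1,3), (2,3), (3,3), (4,3)]

step 1: expand (1,3) (f=5, h=2) → closed; open now [(0,3) g=4 f=5, (1,2) g=4 f=5, (1,4) g=4 f=7, (2,2) g=3 f=5, (2,4) g=3 f=7, (3,4) g=2 f=7, (4,2) g=1 f=5, (4,4) g=1 f=7, (5,3) g=1 f=7]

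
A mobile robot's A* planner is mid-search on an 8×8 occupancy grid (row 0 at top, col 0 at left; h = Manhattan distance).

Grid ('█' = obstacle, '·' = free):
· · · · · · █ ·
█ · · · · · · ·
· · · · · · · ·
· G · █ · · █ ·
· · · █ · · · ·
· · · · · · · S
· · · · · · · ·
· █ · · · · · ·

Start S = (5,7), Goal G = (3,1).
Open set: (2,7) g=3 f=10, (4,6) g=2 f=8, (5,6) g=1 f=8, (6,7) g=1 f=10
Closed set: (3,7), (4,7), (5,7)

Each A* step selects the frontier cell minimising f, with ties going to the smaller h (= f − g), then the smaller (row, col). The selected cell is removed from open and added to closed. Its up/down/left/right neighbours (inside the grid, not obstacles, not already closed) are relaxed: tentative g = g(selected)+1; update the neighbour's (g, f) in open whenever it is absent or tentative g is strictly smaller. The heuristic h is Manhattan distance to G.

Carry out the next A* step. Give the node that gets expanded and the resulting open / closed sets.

step 1: expand (4,6) (f=8, h=6) → closed; open now [(2,7) g=3 f=10, (4,5) g=3 f=8, (5,6) g=1 f=8, (6,7) g=1 f=10]

expanded=(4,6); open=[(2,7) g=3 f=10, (4,5) g=3 f=8, (5,6) g=1 f=8, (6,7) g=1 f=10]; closed=[(3,7), (4,6), (4,7), (5,7)]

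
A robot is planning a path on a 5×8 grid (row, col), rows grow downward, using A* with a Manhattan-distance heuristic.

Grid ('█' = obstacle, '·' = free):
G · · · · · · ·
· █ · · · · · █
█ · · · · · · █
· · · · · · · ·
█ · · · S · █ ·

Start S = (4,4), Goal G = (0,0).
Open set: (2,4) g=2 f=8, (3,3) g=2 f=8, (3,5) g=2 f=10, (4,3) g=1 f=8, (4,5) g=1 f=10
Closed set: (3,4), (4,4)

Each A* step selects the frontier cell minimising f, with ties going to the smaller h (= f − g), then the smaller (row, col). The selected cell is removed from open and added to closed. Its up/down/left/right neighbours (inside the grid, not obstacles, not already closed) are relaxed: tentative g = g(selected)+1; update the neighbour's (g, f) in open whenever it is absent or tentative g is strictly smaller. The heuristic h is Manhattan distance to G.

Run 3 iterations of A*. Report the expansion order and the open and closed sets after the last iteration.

order=[(2,4) → (1,4) → (0,4)]; open=[(0,3) g=5 f=8, (0,5) g=5 f=10, (1,3) g=4 f=8, (1,5) g=4 f=10, (2,3) g=3 f=8, (2,5) g=3 f=10, (3,3) g=2 f=8, (3,5) g=2 f=10, (4,3) g=1 f=8, (4,5) g=1 f=10]; closed=[(0,4), (1,4), (2,4), (3,4), (4,4)]

step 1: expand (2,4) (f=8, h=6) → closed; open now [(1,4) g=3 f=8, (2,3) g=3 f=8, (2,5) g=3 f=10, (3,3) g=2 f=8, (3,5) g=2 f=10, (4,3) g=1 f=8, (4,5) g=1 f=10]
step 2: expand (1,4) (f=8, h=5) → closed; open now [(0,4) g=4 f=8, (1,3) g=4 f=8, (1,5) g=4 f=10, (2,3) g=3 f=8, (2,5) g=3 f=10, (3,3) g=2 f=8, (3,5) g=2 f=10, (4,3) g=1 f=8, (4,5) g=1 f=10]
step 3: expand (0,4) (f=8, h=4) → closed; open now [(0,3) g=5 f=8, (0,5) g=5 f=10, (1,3) g=4 f=8, (1,5) g=4 f=10, (2,3) g=3 f=8, (2,5) g=3 f=10, (3,3) g=2 f=8, (3,5) g=2 f=10, (4,3) g=1 f=8, (4,5) g=1 f=10]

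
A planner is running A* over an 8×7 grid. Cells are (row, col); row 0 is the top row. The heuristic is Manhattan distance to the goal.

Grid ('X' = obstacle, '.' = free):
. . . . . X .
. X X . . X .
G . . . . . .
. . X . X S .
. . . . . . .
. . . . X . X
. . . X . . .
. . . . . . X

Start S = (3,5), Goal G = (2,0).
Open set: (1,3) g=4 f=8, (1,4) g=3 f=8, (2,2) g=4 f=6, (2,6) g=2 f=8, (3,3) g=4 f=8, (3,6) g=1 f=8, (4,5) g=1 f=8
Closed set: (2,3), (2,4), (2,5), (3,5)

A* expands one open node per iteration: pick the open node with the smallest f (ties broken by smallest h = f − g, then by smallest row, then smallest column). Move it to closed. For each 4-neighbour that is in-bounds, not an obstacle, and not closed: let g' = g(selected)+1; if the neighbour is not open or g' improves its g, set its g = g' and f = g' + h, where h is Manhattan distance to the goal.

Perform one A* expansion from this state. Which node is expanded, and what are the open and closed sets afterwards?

expanded=(2,2); open=[(1,3) g=4 f=8, (1,4) g=3 f=8, (2,1) g=5 f=6, (2,6) g=2 f=8, (3,3) g=4 f=8, (3,6) g=1 f=8, (4,5) g=1 f=8]; closed=[(2,2), (2,3), (2,4), (2,5), (3,5)]

step 1: expand (2,2) (f=6, h=2) → closed; open now [(1,3) g=4 f=8, (1,4) g=3 f=8, (2,1) g=5 f=6, (2,6) g=2 f=8, (3,3) g=4 f=8, (3,6) g=1 f=8, (4,5) g=1 f=8]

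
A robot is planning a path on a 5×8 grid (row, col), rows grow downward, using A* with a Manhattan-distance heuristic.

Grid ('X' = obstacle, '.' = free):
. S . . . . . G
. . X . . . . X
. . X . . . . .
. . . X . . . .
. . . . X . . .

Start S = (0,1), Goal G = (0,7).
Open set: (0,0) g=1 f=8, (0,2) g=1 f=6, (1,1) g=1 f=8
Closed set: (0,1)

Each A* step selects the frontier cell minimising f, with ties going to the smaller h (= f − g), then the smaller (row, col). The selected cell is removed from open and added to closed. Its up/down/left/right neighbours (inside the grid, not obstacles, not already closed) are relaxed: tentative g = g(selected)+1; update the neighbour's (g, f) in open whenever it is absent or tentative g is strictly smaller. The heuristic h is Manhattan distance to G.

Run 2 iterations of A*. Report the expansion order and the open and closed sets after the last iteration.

order=[(0,2) → (0,3)]; open=[(0,0) g=1 f=8, (0,4) g=3 f=6, (1,1) g=1 f=8, (1,3) g=3 f=8]; closed=[(0,1), (0,2), (0,3)]

step 1: expand (0,2) (f=6, h=5) → closed; open now [(0,0) g=1 f=8, (0,3) g=2 f=6, (1,1) g=1 f=8]
step 2: expand (0,3) (f=6, h=4) → closed; open now [(0,0) g=1 f=8, (0,4) g=3 f=6, (1,1) g=1 f=8, (1,3) g=3 f=8]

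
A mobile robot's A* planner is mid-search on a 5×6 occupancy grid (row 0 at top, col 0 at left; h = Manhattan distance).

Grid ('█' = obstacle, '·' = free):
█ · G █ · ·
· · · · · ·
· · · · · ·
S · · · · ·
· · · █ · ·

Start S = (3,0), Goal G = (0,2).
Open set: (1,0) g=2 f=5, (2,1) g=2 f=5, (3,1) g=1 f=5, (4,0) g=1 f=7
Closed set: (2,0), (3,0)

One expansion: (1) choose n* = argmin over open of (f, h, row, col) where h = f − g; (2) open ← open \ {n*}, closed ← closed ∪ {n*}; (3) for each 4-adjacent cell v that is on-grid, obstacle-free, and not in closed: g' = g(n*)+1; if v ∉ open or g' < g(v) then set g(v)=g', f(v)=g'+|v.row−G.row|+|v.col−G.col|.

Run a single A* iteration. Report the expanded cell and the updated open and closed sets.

expanded=(1,0); open=[(1,1) g=3 f=5, (2,1) g=2 f=5, (3,1) g=1 f=5, (4,0) g=1 f=7]; closed=[(1,0), (2,0), (3,0)]

step 1: expand (1,0) (f=5, h=3) → closed; open now [(1,1) g=3 f=5, (2,1) g=2 f=5, (3,1) g=1 f=5, (4,0) g=1 f=7]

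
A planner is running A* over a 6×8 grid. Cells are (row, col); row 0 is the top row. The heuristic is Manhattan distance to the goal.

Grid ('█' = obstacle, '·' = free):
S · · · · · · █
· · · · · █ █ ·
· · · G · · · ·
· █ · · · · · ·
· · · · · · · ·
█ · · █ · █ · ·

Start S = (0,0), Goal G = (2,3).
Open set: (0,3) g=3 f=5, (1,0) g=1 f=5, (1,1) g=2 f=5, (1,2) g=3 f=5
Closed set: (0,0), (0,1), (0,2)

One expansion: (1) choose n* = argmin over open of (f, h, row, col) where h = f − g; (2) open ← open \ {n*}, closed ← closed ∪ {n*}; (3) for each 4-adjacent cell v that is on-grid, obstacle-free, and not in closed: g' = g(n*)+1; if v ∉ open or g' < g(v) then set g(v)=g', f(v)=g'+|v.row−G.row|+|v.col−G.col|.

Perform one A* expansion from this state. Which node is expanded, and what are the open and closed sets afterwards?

expanded=(0,3); open=[(0,4) g=4 f=7, (1,0) g=1 f=5, (1,1) g=2 f=5, (1,2) g=3 f=5, (1,3) g=4 f=5]; closed=[(0,0), (0,1), (0,2), (0,3)]

step 1: expand (0,3) (f=5, h=2) → closed; open now [(0,4) g=4 f=7, (1,0) g=1 f=5, (1,1) g=2 f=5, (1,2) g=3 f=5, (1,3) g=4 f=5]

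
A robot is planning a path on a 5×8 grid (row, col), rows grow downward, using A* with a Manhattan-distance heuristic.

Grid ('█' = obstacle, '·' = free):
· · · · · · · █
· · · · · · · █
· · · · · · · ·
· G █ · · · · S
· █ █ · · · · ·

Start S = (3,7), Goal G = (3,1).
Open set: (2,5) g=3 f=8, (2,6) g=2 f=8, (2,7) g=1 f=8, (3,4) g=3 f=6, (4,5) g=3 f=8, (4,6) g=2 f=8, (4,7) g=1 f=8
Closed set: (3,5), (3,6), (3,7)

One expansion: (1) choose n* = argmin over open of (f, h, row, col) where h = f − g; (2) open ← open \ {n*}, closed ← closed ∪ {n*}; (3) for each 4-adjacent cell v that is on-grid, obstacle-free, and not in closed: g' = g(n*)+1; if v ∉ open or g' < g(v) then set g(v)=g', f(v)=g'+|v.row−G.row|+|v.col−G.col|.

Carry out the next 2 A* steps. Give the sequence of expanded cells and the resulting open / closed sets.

order=[(3,4) → (3,3)]; open=[(2,3) g=5 f=8, (2,4) g=4 f=8, (2,5) g=3 f=8, (2,6) g=2 f=8, (2,7) g=1 f=8, (4,3) g=5 f=8, (4,4) g=4 f=8, (4,5) g=3 f=8, (4,6) g=2 f=8, (4,7) g=1 f=8]; closed=[(3,3), (3,4), (3,5), (3,6), (3,7)]

step 1: expand (3,4) (f=6, h=3) → closed; open now [(2,4) g=4 f=8, (2,5) g=3 f=8, (2,6) g=2 f=8, (2,7) g=1 f=8, (3,3) g=4 f=6, (4,4) g=4 f=8, (4,5) g=3 f=8, (4,6) g=2 f=8, (4,7) g=1 f=8]
step 2: expand (3,3) (f=6, h=2) → closed; open now [(2,3) g=5 f=8, (2,4) g=4 f=8, (2,5) g=3 f=8, (2,6) g=2 f=8, (2,7) g=1 f=8, (4,3) g=5 f=8, (4,4) g=4 f=8, (4,5) g=3 f=8, (4,6) g=2 f=8, (4,7) g=1 f=8]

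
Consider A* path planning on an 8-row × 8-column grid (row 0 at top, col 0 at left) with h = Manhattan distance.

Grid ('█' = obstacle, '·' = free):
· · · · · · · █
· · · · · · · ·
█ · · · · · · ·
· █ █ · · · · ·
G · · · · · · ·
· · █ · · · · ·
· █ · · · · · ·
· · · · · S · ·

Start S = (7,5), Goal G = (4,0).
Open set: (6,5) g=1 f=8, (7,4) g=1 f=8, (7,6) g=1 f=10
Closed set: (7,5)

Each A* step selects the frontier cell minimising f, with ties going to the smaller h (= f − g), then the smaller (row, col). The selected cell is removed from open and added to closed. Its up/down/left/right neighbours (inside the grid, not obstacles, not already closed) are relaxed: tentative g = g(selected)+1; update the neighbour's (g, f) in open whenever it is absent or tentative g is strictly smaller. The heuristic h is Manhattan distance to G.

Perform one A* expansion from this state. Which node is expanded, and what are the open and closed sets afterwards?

step 1: expand (6,5) (f=8, h=7) → closed; open now [(5,5) g=2 f=8, (6,4) g=2 f=8, (6,6) g=2 f=10, (7,4) g=1 f=8, (7,6) g=1 f=10]

expanded=(6,5); open=[(5,5) g=2 f=8, (6,4) g=2 f=8, (6,6) g=2 f=10, (7,4) g=1 f=8, (7,6) g=1 f=10]; closed=[(6,5), (7,5)]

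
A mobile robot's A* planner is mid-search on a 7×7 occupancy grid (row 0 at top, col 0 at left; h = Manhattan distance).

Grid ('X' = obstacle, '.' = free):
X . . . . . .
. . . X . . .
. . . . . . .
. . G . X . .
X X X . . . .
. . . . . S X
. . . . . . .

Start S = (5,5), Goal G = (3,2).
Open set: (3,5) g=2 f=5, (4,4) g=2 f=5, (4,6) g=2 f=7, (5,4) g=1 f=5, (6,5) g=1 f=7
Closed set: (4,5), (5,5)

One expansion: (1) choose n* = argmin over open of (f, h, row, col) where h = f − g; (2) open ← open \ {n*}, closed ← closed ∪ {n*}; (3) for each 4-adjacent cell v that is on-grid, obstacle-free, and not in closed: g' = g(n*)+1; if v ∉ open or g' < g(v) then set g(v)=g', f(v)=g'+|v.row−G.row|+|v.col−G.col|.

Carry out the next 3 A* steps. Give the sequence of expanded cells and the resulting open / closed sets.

step 1: expand (3,5) (f=5, h=3) → closed; open now [(2,5) g=3 f=7, (3,6) g=3 f=7, (4,4) g=2 f=5, (4,6) g=2 f=7, (5,4) g=1 f=5, (6,5) g=1 f=7]
step 2: expand (4,4) (f=5, h=3) → closed; open now [(2,5) g=3 f=7, (3,6) g=3 f=7, (4,3) g=3 f=5, (4,6) g=2 f=7, (5,4) g=1 f=5, (6,5) g=1 f=7]
step 3: expand (4,3) (f=5, h=2) → closed; open now [(2,5) g=3 f=7, (3,3) g=4 f=5, (3,6) g=3 f=7, (4,6) g=2 f=7, (5,3) g=4 f=7, (5,4) g=1 f=5, (6,5) g=1 f=7]

order=[(3,5) → (4,4) → (4,3)]; open=[(2,5) g=3 f=7, (3,3) g=4 f=5, (3,6) g=3 f=7, (4,6) g=2 f=7, (5,3) g=4 f=7, (5,4) g=1 f=5, (6,5) g=1 f=7]; closed=[(3,5), (4,3), (4,4), (4,5), (5,5)]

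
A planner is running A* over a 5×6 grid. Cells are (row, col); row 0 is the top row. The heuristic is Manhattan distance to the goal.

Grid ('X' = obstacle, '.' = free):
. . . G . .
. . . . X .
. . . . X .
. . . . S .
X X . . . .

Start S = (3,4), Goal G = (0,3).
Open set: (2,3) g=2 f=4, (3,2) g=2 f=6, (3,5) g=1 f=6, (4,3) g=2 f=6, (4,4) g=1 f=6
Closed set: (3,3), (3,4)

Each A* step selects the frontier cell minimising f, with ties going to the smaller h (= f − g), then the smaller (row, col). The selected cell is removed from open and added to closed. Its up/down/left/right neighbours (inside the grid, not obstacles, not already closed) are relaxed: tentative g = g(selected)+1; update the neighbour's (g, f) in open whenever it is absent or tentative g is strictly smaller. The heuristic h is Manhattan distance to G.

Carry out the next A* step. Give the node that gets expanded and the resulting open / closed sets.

step 1: expand (2,3) (f=4, h=2) → closed; open now [(1,3) g=3 f=4, (2,2) g=3 f=6, (3,2) g=2 f=6, (3,5) g=1 f=6, (4,3) g=2 f=6, (4,4) g=1 f=6]

expanded=(2,3); open=[(1,3) g=3 f=4, (2,2) g=3 f=6, (3,2) g=2 f=6, (3,5) g=1 f=6, (4,3) g=2 f=6, (4,4) g=1 f=6]; closed=[(2,3), (3,3), (3,4)]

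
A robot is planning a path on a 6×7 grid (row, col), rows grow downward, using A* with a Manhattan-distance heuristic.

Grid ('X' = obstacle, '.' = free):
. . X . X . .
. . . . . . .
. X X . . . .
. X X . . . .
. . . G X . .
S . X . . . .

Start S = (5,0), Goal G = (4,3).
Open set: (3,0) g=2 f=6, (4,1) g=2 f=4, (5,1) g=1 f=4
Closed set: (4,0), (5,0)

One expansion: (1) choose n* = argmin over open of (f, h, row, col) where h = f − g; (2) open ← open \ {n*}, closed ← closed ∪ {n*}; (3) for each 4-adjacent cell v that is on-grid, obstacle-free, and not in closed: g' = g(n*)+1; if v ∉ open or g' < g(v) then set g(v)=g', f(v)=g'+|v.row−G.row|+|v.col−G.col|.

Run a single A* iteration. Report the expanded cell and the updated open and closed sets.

expanded=(4,1); open=[(3,0) g=2 f=6, (4,2) g=3 f=4, (5,1) g=1 f=4]; closed=[(4,0), (4,1), (5,0)]

step 1: expand (4,1) (f=4, h=2) → closed; open now [(3,0) g=2 f=6, (4,2) g=3 f=4, (5,1) g=1 f=4]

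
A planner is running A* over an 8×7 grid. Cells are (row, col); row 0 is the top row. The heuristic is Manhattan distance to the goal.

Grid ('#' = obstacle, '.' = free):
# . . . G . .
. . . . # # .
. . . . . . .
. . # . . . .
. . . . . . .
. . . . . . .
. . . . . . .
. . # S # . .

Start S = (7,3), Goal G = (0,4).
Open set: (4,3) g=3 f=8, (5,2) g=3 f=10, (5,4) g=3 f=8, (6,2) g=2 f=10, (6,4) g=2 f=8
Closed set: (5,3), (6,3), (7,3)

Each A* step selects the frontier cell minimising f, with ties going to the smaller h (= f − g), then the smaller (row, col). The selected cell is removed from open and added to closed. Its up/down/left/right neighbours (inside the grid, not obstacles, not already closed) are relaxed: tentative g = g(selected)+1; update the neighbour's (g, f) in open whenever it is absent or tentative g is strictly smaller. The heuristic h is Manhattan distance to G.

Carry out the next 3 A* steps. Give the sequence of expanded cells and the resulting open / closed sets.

order=[(4,3) → (3,3) → (2,3)]; open=[(1,3) g=6 f=8, (2,2) g=6 f=10, (2,4) g=6 f=8, (3,4) g=5 f=8, (4,2) g=4 f=10, (4,4) g=4 f=8, (5,2) g=3 f=10, (5,4) g=3 f=8, (6,2) g=2 f=10, (6,4) g=2 f=8]; closed=[(2,3), (3,3), (4,3), (5,3), (6,3), (7,3)]

step 1: expand (4,3) (f=8, h=5) → closed; open now [(3,3) g=4 f=8, (4,2) g=4 f=10, (4,4) g=4 f=8, (5,2) g=3 f=10, (5,4) g=3 f=8, (6,2) g=2 f=10, (6,4) g=2 f=8]
step 2: expand (3,3) (f=8, h=4) → closed; open now [(2,3) g=5 f=8, (3,4) g=5 f=8, (4,2) g=4 f=10, (4,4) g=4 f=8, (5,2) g=3 f=10, (5,4) g=3 f=8, (6,2) g=2 f=10, (6,4) g=2 f=8]
step 3: expand (2,3) (f=8, h=3) → closed; open now [(1,3) g=6 f=8, (2,2) g=6 f=10, (2,4) g=6 f=8, (3,4) g=5 f=8, (4,2) g=4 f=10, (4,4) g=4 f=8, (5,2) g=3 f=10, (5,4) g=3 f=8, (6,2) g=2 f=10, (6,4) g=2 f=8]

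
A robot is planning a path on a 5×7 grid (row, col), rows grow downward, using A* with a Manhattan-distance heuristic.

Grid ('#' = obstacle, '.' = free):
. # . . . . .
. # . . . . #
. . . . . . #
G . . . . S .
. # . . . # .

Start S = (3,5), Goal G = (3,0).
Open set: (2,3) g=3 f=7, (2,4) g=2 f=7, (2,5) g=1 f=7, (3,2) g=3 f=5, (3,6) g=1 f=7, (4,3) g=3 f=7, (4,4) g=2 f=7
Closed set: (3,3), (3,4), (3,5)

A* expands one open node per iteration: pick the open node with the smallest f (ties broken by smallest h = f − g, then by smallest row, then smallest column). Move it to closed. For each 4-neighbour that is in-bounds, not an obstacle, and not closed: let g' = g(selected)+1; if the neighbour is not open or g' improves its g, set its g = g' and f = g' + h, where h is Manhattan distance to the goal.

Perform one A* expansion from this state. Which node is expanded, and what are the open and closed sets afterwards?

expanded=(3,2); open=[(2,2) g=4 f=7, (2,3) g=3 f=7, (2,4) g=2 f=7, (2,5) g=1 f=7, (3,1) g=4 f=5, (3,6) g=1 f=7, (4,2) g=4 f=7, (4,3) g=3 f=7, (4,4) g=2 f=7]; closed=[(3,2), (3,3), (3,4), (3,5)]

step 1: expand (3,2) (f=5, h=2) → closed; open now [(2,2) g=4 f=7, (2,3) g=3 f=7, (2,4) g=2 f=7, (2,5) g=1 f=7, (3,1) g=4 f=5, (3,6) g=1 f=7, (4,2) g=4 f=7, (4,3) g=3 f=7, (4,4) g=2 f=7]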